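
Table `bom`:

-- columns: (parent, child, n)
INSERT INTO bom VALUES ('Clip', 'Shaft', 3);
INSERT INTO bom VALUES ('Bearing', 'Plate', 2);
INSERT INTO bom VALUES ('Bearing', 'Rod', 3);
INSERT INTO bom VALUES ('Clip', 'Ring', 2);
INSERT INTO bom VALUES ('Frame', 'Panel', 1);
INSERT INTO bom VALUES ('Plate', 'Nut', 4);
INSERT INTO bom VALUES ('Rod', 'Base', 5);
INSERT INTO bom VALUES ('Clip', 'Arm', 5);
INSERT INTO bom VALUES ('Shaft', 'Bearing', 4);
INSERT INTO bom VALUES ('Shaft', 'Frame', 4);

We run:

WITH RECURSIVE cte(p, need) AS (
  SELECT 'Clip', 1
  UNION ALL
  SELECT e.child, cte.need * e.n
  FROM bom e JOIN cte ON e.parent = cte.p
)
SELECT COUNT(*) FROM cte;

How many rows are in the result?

11

Base: (Clip, need=1).
Iteration 1: components of {Clip} -> Arm = 1*5 = 5, Ring = 1*2 = 2, Shaft = 1*3 = 3.
Iteration 2: components of {Arm,Ring,Shaft} -> Bearing = 3*4 = 12, Frame = 3*4 = 12.
Iteration 3: components of {Bearing,Frame} -> Panel = 12*1 = 12, Plate = 12*2 = 24, Rod = 12*3 = 36.
Iteration 4: components of {Panel,Plate,Rod} -> Base = 36*5 = 180, Nut = 24*4 = 96.
Iteration 5: no further components; recursion stops.
Total rows emitted: 11.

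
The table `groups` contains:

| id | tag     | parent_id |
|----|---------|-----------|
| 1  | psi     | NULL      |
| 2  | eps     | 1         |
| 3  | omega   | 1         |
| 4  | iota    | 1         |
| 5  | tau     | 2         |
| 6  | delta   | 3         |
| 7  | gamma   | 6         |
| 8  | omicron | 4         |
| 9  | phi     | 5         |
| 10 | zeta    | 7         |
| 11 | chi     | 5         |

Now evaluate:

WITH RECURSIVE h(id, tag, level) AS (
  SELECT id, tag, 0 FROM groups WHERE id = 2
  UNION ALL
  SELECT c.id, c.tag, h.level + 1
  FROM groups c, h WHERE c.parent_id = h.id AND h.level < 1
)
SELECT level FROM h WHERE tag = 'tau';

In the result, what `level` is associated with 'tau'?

Base: id=2 (eps) at level 0.
Iteration 1: rows with parent_id in {2} -> tau (id 5, level 1).
Iteration 2: level < 1 fails for all current rows; recursion stops.

1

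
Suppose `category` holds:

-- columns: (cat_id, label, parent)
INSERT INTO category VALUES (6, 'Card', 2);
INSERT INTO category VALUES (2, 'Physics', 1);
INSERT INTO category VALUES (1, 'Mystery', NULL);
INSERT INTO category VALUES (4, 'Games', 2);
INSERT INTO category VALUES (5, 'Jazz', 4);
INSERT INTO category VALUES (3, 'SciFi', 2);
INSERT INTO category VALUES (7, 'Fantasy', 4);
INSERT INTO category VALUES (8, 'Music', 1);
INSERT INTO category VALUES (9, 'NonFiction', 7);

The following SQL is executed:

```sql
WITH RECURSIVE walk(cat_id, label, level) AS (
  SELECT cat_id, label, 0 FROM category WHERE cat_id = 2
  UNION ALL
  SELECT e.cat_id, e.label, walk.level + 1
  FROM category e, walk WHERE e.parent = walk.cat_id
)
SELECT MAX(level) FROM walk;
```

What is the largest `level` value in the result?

Base: cat_id=2 (Physics) at level 0.
Iteration 1: rows with parent in {2} -> SciFi (id 3, level 1), Games (id 4, level 1), Card (id 6, level 1).
Iteration 2: rows with parent in {3,4,6} -> Jazz (id 5, level 2), Fantasy (id 7, level 2).
Iteration 3: rows with parent in {5,7} -> NonFiction (id 9, level 3).
Iteration 4: no rows with parent in {9}; recursion stops.
level values: 0, 1, 1, 1, 2, 2, 3; the maximum is 3.

3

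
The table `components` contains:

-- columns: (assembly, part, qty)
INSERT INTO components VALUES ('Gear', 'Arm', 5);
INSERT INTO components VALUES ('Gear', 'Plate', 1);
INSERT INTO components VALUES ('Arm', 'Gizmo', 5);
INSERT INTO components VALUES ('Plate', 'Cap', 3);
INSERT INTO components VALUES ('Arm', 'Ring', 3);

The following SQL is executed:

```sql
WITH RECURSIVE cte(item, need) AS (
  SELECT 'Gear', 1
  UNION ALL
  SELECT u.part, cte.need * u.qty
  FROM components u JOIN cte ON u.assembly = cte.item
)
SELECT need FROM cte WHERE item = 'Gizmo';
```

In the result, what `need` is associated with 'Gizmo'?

Base: (Gear, need=1).
Iteration 1: components of {Gear} -> Arm = 1*5 = 5, Plate = 1*1 = 1.
Iteration 2: components of {Arm,Plate} -> Cap = 1*3 = 3, Gizmo = 5*5 = 25, Ring = 5*3 = 15.
Iteration 3: no further components; recursion stops.

25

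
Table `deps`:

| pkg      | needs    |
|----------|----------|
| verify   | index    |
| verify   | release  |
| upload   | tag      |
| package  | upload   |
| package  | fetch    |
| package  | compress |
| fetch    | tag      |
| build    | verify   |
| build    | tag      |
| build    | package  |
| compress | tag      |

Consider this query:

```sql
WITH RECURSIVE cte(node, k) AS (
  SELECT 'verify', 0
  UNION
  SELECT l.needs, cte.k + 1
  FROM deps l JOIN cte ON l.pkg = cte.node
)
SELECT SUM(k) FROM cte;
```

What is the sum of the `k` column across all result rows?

Base: (verify, k=0).
Iteration 1: edges from {verify} -> (index, k=1), (release, k=1).
Iteration 2: no outgoing edges from {index,release}; recursion stops.
SUM(k) = 0 + 1 + 1 = 2.

2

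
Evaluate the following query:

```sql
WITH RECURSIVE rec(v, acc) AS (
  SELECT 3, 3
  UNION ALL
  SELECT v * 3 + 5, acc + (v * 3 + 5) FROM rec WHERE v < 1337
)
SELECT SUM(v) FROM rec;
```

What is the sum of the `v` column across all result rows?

5994

Base: v=3, acc=3.
Iteration 1: 3 < 1337 holds -> v = 3 * 3 + 5 = 14, acc = 3 + 14 = 17.
Iteration 2: 14 < 1337 holds -> v = 14 * 3 + 5 = 47, acc = 17 + 47 = 64.
Iteration 3: 47 < 1337 holds -> v = 47 * 3 + 5 = 146, acc = 64 + 146 = 210.
Iteration 4: 146 < 1337 holds -> v = 146 * 3 + 5 = 443, acc = 210 + 443 = 653.
Iteration 5: 443 < 1337 holds -> v = 443 * 3 + 5 = 1334, acc = 653 + 1334 = 1987.
Iteration 6: 1334 < 1337 holds -> v = 1334 * 3 + 5 = 4007, acc = 1987 + 4007 = 5994.
Iteration 7: 4007 < 1337 fails; recursion stops.
SUM(v) = 3 + 14 + 47 + 146 + 443 + 1334 + 4007 = 5994.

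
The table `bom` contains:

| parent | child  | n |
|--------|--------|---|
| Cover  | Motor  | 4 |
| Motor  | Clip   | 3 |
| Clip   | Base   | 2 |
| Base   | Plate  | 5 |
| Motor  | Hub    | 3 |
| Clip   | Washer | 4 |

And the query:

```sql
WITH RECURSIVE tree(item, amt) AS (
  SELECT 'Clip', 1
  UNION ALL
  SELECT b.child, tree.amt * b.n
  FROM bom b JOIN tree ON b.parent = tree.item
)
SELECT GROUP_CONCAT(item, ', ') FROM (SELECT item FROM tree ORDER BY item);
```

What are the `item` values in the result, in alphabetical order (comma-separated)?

Base, Clip, Plate, Washer

Base: (Clip, amt=1).
Iteration 1: components of {Clip} -> Base = 1*2 = 2, Washer = 1*4 = 4.
Iteration 2: components of {Base,Washer} -> Plate = 2*5 = 10.
Iteration 3: no further components; recursion stops.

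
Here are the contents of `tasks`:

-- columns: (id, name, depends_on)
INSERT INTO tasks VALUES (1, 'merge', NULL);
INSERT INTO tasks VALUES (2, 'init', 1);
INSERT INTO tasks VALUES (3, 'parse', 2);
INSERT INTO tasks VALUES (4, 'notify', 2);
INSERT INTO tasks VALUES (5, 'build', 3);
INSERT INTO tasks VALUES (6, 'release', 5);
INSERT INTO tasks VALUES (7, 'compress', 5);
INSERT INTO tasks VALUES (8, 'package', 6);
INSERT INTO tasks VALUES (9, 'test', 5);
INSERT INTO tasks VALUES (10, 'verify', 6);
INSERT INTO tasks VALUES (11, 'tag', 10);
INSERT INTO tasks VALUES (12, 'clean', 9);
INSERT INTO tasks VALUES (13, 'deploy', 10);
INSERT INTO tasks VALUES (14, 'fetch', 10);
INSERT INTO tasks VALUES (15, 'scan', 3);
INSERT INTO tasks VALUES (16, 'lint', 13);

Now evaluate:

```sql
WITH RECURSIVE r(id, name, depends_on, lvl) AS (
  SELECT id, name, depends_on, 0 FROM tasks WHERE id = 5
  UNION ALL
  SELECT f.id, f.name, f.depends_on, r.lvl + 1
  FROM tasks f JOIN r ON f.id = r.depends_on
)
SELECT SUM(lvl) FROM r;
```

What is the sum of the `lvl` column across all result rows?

Base: id=5 (build), depends_on=3, lvl 0.
Iteration 1: join on id=3 -> parse (id 3, depends_on=2, lvl 1).
Iteration 2: join on id=2 -> init (id 2, depends_on=1, lvl 2).
Iteration 3: join on id=1 -> merge (id 1, depends_on=NULL, lvl 3).
Iteration 4: depends_on is NULL; no match; recursion stops.
SUM(lvl) = 0 + 1 + 2 + 3 = 6.

6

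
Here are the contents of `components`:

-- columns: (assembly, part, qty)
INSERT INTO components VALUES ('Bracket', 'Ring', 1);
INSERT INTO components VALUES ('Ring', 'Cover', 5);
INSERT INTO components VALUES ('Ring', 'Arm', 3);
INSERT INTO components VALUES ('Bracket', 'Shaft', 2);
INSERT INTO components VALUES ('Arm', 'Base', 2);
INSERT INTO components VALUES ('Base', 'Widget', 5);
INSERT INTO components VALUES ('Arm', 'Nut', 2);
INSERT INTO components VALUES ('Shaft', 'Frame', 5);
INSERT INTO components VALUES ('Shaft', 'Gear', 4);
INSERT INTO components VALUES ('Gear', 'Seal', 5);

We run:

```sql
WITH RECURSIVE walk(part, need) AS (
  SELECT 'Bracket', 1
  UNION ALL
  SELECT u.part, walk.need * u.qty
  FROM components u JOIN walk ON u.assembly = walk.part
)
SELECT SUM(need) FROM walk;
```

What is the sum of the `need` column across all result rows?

112

Base: (Bracket, need=1).
Iteration 1: components of {Bracket} -> Ring = 1*1 = 1, Shaft = 1*2 = 2.
Iteration 2: components of {Ring,Shaft} -> Arm = 1*3 = 3, Cover = 1*5 = 5, Frame = 2*5 = 10, Gear = 2*4 = 8.
Iteration 3: components of {Arm,Cover,Frame,Gear} -> Base = 3*2 = 6, Nut = 3*2 = 6, Seal = 8*5 = 40.
Iteration 4: components of {Base,Nut,Seal} -> Widget = 6*5 = 30.
Iteration 5: no further components; recursion stops.
SUM(need) = 1 + 1 + 2 + 5 + 3 + 10 + 8 + 6 + 6 + 40 + 30 = 112.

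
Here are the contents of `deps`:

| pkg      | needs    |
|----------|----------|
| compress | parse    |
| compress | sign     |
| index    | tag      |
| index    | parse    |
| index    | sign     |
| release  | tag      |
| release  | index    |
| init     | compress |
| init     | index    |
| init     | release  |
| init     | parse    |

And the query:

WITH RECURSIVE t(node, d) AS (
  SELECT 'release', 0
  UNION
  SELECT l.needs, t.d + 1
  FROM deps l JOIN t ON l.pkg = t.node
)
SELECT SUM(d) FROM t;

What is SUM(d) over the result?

8

Base: (release, d=0).
Iteration 1: edges from {release} -> (index, d=1), (tag, d=1).
Iteration 2: edges from {index,tag} -> (parse, d=2), (sign, d=2), (tag, d=2).
Iteration 3: no outgoing edges from {parse,sign,tag}; recursion stops.
SUM(d) = 0 + 1 + 1 + 2 + 2 + 2 = 8.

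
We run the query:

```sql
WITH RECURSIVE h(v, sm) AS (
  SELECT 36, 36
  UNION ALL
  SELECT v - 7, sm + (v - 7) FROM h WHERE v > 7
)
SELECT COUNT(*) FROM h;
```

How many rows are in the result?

Base: v=36, sm=36.
Iteration 1: 36 > 7 holds -> v = 36 - 7 = 29, sm = 36 + 29 = 65.
Iteration 2: 29 > 7 holds -> v = 29 - 7 = 22, sm = 65 + 22 = 87.
Iteration 3: 22 > 7 holds -> v = 22 - 7 = 15, sm = 87 + 15 = 102.
Iteration 4: 15 > 7 holds -> v = 15 - 7 = 8, sm = 102 + 8 = 110.
Iteration 5: 8 > 7 holds -> v = 8 - 7 = 1, sm = 110 + 1 = 111.
Iteration 6: 1 > 7 fails; recursion stops.
Total rows emitted: 6.

6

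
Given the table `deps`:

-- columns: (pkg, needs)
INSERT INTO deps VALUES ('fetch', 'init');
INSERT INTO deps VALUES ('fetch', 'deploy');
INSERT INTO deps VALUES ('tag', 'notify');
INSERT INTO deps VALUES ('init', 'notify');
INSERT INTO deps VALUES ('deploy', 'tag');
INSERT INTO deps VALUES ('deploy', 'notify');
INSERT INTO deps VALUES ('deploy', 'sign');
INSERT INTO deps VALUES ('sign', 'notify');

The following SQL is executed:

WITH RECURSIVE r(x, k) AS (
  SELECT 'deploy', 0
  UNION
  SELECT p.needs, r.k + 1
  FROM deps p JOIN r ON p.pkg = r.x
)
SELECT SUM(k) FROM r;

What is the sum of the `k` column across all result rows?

Base: (deploy, k=0).
Iteration 1: edges from {deploy} -> (notify, k=1), (sign, k=1), (tag, k=1).
Iteration 2: edges from {notify,sign,tag} -> (notify, k=2). [UNION drops 1 duplicate row(s)]
Iteration 3: no outgoing edges from {notify}; recursion stops.
SUM(k) = 0 + 1 + 1 + 1 + 2 = 5.

5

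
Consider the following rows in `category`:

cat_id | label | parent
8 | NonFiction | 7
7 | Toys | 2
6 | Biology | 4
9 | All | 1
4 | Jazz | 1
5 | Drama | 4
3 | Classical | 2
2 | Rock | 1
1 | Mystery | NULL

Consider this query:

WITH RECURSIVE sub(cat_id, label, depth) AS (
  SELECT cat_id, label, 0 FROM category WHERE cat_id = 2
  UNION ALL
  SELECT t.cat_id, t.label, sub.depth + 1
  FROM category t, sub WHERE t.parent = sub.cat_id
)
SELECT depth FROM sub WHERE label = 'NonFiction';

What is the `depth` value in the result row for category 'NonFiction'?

Base: cat_id=2 (Rock) at depth 0.
Iteration 1: rows with parent in {2} -> Classical (id 3, depth 1), Toys (id 7, depth 1).
Iteration 2: rows with parent in {3,7} -> NonFiction (id 8, depth 2).
Iteration 3: no rows with parent in {8}; recursion stops.

2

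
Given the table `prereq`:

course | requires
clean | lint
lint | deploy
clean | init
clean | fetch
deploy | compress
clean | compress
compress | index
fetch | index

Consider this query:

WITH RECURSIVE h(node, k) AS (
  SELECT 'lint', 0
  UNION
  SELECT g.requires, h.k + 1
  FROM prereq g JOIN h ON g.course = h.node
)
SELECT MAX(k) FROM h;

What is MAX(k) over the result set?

Base: (lint, k=0).
Iteration 1: edges from {lint} -> (deploy, k=1).
Iteration 2: edges from {deploy} -> (compress, k=2).
Iteration 3: edges from {compress} -> (index, k=3).
Iteration 4: no outgoing edges from {index}; recursion stops.
k values: 0, 1, 2, 3; the maximum is 3.

3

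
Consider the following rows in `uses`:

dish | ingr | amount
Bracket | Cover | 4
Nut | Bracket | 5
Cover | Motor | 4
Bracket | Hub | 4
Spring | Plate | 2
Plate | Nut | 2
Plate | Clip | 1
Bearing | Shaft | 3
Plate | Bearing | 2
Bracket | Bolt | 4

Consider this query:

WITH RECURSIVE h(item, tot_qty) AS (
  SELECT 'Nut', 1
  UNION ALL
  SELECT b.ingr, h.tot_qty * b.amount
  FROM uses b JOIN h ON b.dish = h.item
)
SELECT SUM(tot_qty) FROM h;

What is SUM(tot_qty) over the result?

146

Base: (Nut, tot_qty=1).
Iteration 1: components of {Nut} -> Bracket = 1*5 = 5.
Iteration 2: components of {Bracket} -> Bolt = 5*4 = 20, Cover = 5*4 = 20, Hub = 5*4 = 20.
Iteration 3: components of {Bolt,Cover,Hub} -> Motor = 20*4 = 80.
Iteration 4: no further components; recursion stops.
SUM(tot_qty) = 1 + 5 + 20 + 20 + 20 + 80 = 146.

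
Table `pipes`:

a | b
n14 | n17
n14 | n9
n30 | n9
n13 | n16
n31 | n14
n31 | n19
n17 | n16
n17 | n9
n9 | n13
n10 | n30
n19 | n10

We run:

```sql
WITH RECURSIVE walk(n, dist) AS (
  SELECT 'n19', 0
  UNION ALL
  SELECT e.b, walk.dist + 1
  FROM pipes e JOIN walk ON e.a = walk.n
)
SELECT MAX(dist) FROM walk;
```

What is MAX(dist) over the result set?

5

Base: (n19, dist=0).
Iteration 1: edges from {n19} -> (n10, dist=1).
Iteration 2: edges from {n10} -> (n30, dist=2).
Iteration 3: edges from {n30} -> (n9, dist=3).
Iteration 4: edges from {n9} -> (n13, dist=4).
Iteration 5: edges from {n13} -> (n16, dist=5).
Iteration 6: no outgoing edges from {n16}; recursion stops.
dist values: 0, 1, 2, 3, 4, 5; the maximum is 5.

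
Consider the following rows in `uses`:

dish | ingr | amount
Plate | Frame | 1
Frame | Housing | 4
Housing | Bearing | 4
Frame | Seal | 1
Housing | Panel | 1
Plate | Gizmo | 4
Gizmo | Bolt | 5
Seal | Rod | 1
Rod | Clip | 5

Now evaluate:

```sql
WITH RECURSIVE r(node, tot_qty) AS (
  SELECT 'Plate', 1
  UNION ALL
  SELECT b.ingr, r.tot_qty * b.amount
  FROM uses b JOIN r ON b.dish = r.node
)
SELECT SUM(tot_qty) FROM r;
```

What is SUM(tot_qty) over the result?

Base: (Plate, tot_qty=1).
Iteration 1: components of {Plate} -> Frame = 1*1 = 1, Gizmo = 1*4 = 4.
Iteration 2: components of {Frame,Gizmo} -> Bolt = 4*5 = 20, Housing = 1*4 = 4, Seal = 1*1 = 1.
Iteration 3: components of {Bolt,Housing,Seal} -> Bearing = 4*4 = 16, Panel = 4*1 = 4, Rod = 1*1 = 1.
Iteration 4: components of {Bearing,Panel,Rod} -> Clip = 1*5 = 5.
Iteration 5: no further components; recursion stops.
SUM(tot_qty) = 1 + 1 + 4 + 4 + 1 + 20 + 16 + 4 + 1 + 5 = 57.

57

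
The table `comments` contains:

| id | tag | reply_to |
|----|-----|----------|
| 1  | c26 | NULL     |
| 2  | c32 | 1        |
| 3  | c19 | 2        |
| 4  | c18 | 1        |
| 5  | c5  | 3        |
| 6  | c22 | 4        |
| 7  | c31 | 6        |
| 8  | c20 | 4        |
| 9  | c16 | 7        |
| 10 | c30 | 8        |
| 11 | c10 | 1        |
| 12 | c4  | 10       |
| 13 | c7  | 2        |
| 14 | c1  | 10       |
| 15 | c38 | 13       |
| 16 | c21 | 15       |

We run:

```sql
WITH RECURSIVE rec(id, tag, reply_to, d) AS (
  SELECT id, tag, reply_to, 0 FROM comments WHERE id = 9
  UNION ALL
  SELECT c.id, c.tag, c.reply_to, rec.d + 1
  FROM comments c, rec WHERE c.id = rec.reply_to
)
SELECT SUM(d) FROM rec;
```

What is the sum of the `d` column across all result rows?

10

Base: id=9 (c16), reply_to=7, d 0.
Iteration 1: join on id=7 -> c31 (id 7, reply_to=6, d 1).
Iteration 2: join on id=6 -> c22 (id 6, reply_to=4, d 2).
Iteration 3: join on id=4 -> c18 (id 4, reply_to=1, d 3).
Iteration 4: join on id=1 -> c26 (id 1, reply_to=NULL, d 4).
Iteration 5: reply_to is NULL; no match; recursion stops.
SUM(d) = 0 + 1 + 2 + 3 + 4 = 10.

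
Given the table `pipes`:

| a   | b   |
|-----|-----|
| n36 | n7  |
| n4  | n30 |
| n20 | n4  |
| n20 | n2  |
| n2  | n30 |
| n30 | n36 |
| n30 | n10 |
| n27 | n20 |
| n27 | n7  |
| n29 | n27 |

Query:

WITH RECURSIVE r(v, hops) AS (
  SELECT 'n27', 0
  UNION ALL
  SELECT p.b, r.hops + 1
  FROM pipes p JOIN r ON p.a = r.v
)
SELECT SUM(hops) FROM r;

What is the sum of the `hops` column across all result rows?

Base: (n27, hops=0).
Iteration 1: edges from {n27} -> (n20, hops=1), (n7, hops=1).
Iteration 2: edges from {n20,n7} -> (n2, hops=2), (n4, hops=2).
Iteration 3: edges from {n2,n4} -> (n30, hops=3) x2. [UNION ALL keeps all 2 new rows, including repeats]
Iteration 4: edges from {n30} -> (n10, hops=4) x2, (n36, hops=4) x2. [UNION ALL keeps all 4 new rows, including repeats]
Iteration 5: edges from {n10,n36} -> (n7, hops=5) x2. [UNION ALL keeps all 2 new rows, including repeats]
Iteration 6: no outgoing edges from {n7}; recursion stops.
SUM(hops) = 0 + 1 + 1 + 2 + 2 + 3 + 3 + 4 + 4 + 4 + 4 + 5 + 5 = 38.

38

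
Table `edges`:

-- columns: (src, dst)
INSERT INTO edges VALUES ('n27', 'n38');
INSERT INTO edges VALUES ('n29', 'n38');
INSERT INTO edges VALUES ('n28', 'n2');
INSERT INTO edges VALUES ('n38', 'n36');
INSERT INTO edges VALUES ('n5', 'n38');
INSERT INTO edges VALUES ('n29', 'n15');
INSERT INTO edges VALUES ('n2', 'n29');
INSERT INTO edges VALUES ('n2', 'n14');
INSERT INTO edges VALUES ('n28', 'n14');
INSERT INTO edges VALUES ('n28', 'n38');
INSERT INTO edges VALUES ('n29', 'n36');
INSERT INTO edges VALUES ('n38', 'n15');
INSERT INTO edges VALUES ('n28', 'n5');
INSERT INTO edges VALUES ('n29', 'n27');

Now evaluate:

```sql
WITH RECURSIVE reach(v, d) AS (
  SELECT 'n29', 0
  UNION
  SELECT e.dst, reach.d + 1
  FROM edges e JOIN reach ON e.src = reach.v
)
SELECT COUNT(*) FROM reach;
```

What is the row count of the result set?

Base: (n29, d=0).
Iteration 1: edges from {n29} -> (n15, d=1), (n27, d=1), (n36, d=1), (n38, d=1).
Iteration 2: edges from {n15,n27,n36,n38} -> (n15, d=2), (n36, d=2), (n38, d=2).
Iteration 3: edges from {n15,n36,n38} -> (n15, d=3), (n36, d=3).
Iteration 4: no outgoing edges from {n15,n36}; recursion stops.
Total rows emitted: 10.

10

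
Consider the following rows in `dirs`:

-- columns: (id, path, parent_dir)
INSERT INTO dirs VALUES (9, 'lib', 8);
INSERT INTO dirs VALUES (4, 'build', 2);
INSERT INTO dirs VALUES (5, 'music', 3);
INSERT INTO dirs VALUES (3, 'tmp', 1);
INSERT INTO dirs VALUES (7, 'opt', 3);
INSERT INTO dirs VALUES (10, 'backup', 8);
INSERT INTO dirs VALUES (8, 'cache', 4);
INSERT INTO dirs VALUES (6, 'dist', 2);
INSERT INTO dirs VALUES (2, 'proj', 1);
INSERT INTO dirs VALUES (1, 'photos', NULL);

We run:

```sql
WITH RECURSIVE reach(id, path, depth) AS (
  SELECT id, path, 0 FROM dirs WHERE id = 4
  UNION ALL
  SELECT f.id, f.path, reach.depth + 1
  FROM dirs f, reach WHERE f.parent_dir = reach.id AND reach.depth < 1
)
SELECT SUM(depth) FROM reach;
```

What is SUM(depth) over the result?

1

Base: id=4 (build) at depth 0.
Iteration 1: rows with parent_dir in {4} -> cache (id 8, depth 1).
Iteration 2: depth < 1 fails for all current rows; recursion stops.
SUM(depth) = 0 + 1 = 1.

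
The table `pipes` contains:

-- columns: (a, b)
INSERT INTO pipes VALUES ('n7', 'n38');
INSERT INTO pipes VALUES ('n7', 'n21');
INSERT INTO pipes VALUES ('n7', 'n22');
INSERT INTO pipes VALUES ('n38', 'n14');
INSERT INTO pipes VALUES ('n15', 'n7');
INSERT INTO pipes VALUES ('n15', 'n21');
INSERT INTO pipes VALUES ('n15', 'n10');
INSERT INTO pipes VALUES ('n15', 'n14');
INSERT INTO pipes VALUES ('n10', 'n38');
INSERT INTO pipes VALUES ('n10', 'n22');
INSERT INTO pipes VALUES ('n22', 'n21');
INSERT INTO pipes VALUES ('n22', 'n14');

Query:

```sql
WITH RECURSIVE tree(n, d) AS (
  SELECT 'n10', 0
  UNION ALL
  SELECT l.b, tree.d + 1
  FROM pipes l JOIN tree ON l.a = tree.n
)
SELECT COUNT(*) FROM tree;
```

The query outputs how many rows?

Base: (n10, d=0).
Iteration 1: edges from {n10} -> (n22, d=1), (n38, d=1).
Iteration 2: edges from {n22,n38} -> (n14, d=2) x2, (n21, d=2). [UNION ALL keeps all 3 new rows, including repeats]
Iteration 3: no outgoing edges from {n14,n21}; recursion stops.
Total rows emitted: 6.

6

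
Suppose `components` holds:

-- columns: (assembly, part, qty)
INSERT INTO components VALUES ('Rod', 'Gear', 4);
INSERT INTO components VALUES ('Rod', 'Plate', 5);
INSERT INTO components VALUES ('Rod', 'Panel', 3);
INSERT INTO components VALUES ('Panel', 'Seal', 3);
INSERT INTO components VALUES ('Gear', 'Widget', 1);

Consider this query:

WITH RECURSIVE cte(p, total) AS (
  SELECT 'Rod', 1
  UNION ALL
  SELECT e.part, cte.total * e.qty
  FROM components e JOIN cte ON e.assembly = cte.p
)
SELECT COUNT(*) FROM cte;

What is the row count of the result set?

6

Base: (Rod, total=1).
Iteration 1: components of {Rod} -> Gear = 1*4 = 4, Panel = 1*3 = 3, Plate = 1*5 = 5.
Iteration 2: components of {Gear,Panel,Plate} -> Seal = 3*3 = 9, Widget = 4*1 = 4.
Iteration 3: no further components; recursion stops.
Total rows emitted: 6.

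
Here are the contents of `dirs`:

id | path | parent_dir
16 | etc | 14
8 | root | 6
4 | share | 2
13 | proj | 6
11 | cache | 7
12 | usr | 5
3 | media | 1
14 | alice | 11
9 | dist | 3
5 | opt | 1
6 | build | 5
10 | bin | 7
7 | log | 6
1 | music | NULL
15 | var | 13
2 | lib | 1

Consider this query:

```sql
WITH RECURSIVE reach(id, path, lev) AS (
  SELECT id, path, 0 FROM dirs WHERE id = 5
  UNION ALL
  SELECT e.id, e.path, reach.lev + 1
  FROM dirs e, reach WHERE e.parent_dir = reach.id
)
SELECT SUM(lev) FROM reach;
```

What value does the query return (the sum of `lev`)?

26

Base: id=5 (opt) at lev 0.
Iteration 1: rows with parent_dir in {5} -> build (id 6, lev 1), usr (id 12, lev 1).
Iteration 2: rows with parent_dir in {6,12} -> log (id 7, lev 2), root (id 8, lev 2), proj (id 13, lev 2).
Iteration 3: rows with parent_dir in {7,8,13} -> bin (id 10, lev 3), cache (id 11, lev 3), var (id 15, lev 3).
Iteration 4: rows with parent_dir in {10,11,15} -> alice (id 14, lev 4).
Iteration 5: rows with parent_dir in {14} -> etc (id 16, lev 5).
Iteration 6: no rows with parent_dir in {16}; recursion stops.
SUM(lev) = 0 + 1 + 1 + 2 + 2 + 2 + 3 + 3 + 3 + 4 + 5 = 26.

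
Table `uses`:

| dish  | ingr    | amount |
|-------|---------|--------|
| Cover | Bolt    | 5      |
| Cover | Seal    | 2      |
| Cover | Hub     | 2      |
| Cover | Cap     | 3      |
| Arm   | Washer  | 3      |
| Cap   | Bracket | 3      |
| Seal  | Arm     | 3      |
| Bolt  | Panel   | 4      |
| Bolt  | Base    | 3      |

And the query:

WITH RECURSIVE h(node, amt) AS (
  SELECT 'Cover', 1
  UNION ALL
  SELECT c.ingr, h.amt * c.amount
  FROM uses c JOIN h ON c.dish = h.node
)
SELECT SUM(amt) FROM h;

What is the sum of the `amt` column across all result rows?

Base: (Cover, amt=1).
Iteration 1: components of {Cover} -> Bolt = 1*5 = 5, Cap = 1*3 = 3, Hub = 1*2 = 2, Seal = 1*2 = 2.
Iteration 2: components of {Bolt,Cap,Hub,Seal} -> Arm = 2*3 = 6, Base = 5*3 = 15, Bracket = 3*3 = 9, Panel = 5*4 = 20.
Iteration 3: components of {Arm,Base,Bracket,Panel} -> Washer = 6*3 = 18.
Iteration 4: no further components; recursion stops.
SUM(amt) = 1 + 2 + 2 + 5 + 3 + 6 + 15 + 20 + 9 + 18 = 81.

81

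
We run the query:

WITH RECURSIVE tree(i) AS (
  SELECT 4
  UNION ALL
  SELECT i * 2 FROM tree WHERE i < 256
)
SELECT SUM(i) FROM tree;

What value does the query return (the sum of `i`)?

Base: i=4.
Iteration 1: 4 < 256 holds -> i = 4 * 2 = 8.
Iteration 2: 8 < 256 holds -> i = 8 * 2 = 16.
Iteration 3: 16 < 256 holds -> i = 16 * 2 = 32.
Iteration 4: 32 < 256 holds -> i = 32 * 2 = 64.
Iteration 5: 64 < 256 holds -> i = 64 * 2 = 128.
Iteration 6: 128 < 256 holds -> i = 128 * 2 = 256.
Iteration 7: 256 < 256 fails; recursion stops.
SUM(i) = 4 + 8 + 16 + 32 + 64 + 128 + 256 = 508.

508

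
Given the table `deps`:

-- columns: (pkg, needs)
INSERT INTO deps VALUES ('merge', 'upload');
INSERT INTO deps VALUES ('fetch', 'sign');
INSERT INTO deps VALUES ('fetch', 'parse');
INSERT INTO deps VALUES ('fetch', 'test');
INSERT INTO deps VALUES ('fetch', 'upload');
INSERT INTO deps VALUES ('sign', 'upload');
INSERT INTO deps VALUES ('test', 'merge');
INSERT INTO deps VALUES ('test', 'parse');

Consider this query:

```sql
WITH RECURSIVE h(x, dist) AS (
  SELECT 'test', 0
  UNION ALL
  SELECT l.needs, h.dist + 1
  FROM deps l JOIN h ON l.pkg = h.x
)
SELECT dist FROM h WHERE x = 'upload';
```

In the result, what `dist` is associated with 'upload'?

Base: (test, dist=0).
Iteration 1: edges from {test} -> (merge, dist=1), (parse, dist=1).
Iteration 2: edges from {merge,parse} -> (upload, dist=2).
Iteration 3: no outgoing edges from {upload}; recursion stops.

2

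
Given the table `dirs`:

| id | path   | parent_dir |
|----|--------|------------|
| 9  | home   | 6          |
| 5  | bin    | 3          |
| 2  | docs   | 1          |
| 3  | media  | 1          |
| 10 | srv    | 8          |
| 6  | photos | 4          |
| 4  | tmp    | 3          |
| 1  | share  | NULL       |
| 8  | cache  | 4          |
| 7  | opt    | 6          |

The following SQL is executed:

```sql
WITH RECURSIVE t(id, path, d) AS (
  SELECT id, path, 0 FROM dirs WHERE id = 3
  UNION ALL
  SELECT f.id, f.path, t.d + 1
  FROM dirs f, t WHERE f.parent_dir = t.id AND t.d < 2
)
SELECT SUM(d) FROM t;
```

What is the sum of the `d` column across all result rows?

Base: id=3 (media) at d 0.
Iteration 1: rows with parent_dir in {3} -> tmp (id 4, d 1), bin (id 5, d 1).
Iteration 2: rows with parent_dir in {4,5} -> photos (id 6, d 2), cache (id 8, d 2).
Iteration 3: d < 2 fails for all current rows; recursion stops.
SUM(d) = 0 + 1 + 1 + 2 + 2 = 6.

6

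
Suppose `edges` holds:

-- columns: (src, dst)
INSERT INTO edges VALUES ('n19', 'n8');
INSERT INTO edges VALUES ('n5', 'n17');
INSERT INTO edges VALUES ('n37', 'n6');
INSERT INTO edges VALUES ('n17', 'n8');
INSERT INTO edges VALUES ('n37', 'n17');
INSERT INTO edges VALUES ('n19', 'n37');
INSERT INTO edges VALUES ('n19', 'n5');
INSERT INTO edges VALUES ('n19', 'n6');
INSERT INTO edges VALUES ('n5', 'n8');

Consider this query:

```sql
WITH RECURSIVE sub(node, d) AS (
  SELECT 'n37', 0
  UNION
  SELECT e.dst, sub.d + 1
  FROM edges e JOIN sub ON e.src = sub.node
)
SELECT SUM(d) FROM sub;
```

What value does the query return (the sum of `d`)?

4

Base: (n37, d=0).
Iteration 1: edges from {n37} -> (n17, d=1), (n6, d=1).
Iteration 2: edges from {n17,n6} -> (n8, d=2).
Iteration 3: no outgoing edges from {n8}; recursion stops.
SUM(d) = 0 + 1 + 1 + 2 = 4.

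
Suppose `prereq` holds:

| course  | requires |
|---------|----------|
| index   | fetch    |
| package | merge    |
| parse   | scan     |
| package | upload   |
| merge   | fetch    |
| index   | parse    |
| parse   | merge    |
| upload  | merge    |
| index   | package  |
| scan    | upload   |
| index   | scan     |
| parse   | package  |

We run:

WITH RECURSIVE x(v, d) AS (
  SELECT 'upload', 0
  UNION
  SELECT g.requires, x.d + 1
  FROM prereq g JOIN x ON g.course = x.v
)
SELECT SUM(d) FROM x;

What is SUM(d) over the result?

Base: (upload, d=0).
Iteration 1: edges from {upload} -> (merge, d=1).
Iteration 2: edges from {merge} -> (fetch, d=2).
Iteration 3: no outgoing edges from {fetch}; recursion stops.
SUM(d) = 0 + 1 + 2 = 3.

3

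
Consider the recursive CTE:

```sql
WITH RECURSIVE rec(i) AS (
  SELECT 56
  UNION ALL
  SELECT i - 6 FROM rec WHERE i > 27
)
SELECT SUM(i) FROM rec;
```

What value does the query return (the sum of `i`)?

246

Base: i=56.
Iteration 1: 56 > 27 holds -> i = 56 - 6 = 50.
Iteration 2: 50 > 27 holds -> i = 50 - 6 = 44.
Iteration 3: 44 > 27 holds -> i = 44 - 6 = 38.
Iteration 4: 38 > 27 holds -> i = 38 - 6 = 32.
Iteration 5: 32 > 27 holds -> i = 32 - 6 = 26.
Iteration 6: 26 > 27 fails; recursion stops.
SUM(i) = 56 + 50 + 44 + 38 + 32 + 26 = 246.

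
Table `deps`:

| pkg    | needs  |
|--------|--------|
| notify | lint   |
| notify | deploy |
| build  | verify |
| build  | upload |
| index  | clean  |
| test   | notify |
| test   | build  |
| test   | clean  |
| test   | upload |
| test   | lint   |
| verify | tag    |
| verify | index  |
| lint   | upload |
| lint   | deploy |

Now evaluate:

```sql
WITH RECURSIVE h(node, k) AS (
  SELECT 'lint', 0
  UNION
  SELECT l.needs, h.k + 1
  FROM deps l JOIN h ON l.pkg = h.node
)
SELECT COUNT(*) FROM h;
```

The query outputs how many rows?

Base: (lint, k=0).
Iteration 1: edges from {lint} -> (deploy, k=1), (upload, k=1).
Iteration 2: no outgoing edges from {deploy,upload}; recursion stops.
Total rows emitted: 3.

3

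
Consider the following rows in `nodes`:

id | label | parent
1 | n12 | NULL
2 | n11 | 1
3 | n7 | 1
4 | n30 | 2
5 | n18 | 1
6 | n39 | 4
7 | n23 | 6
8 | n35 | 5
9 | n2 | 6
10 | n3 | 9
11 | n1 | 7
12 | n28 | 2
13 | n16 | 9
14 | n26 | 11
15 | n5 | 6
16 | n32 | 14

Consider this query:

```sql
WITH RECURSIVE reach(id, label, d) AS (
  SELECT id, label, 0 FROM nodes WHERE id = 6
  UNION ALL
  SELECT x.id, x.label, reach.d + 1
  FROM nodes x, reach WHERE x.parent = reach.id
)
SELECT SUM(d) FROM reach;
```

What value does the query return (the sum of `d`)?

Base: id=6 (n39) at d 0.
Iteration 1: rows with parent in {6} -> n23 (id 7, d 1), n2 (id 9, d 1), n5 (id 15, d 1).
Iteration 2: rows with parent in {7,9,15} -> n3 (id 10, d 2), n1 (id 11, d 2), n16 (id 13, d 2).
Iteration 3: rows with parent in {10,11,13} -> n26 (id 14, d 3).
Iteration 4: rows with parent in {14} -> n32 (id 16, d 4).
Iteration 5: no rows with parent in {16}; recursion stops.
SUM(d) = 0 + 1 + 1 + 1 + 2 + 2 + 2 + 3 + 4 = 16.

16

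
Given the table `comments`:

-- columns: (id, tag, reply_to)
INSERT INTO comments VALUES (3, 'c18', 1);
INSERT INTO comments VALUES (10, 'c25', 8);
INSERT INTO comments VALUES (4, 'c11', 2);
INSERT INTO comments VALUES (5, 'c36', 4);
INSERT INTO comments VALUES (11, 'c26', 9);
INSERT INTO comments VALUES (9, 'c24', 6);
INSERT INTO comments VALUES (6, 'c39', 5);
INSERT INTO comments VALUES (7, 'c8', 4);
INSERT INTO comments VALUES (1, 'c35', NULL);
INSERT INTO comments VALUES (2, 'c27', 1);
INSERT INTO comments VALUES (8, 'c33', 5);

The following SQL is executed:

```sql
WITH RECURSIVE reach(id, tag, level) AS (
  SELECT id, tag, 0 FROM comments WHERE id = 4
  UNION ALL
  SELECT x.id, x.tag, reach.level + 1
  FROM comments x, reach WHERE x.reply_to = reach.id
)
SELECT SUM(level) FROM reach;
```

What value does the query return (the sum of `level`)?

16

Base: id=4 (c11) at level 0.
Iteration 1: rows with reply_to in {4} -> c36 (id 5, level 1), c8 (id 7, level 1).
Iteration 2: rows with reply_to in {5,7} -> c39 (id 6, level 2), c33 (id 8, level 2).
Iteration 3: rows with reply_to in {6,8} -> c24 (id 9, level 3), c25 (id 10, level 3).
Iteration 4: rows with reply_to in {9,10} -> c26 (id 11, level 4).
Iteration 5: no rows with reply_to in {11}; recursion stops.
SUM(level) = 0 + 1 + 1 + 2 + 2 + 3 + 3 + 4 = 16.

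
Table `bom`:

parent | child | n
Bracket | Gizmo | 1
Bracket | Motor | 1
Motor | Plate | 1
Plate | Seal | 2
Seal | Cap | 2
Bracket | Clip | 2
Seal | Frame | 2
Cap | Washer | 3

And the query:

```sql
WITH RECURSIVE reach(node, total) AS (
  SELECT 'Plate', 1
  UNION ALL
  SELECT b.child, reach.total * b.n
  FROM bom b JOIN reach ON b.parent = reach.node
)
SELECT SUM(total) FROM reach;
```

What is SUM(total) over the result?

Base: (Plate, total=1).
Iteration 1: components of {Plate} -> Seal = 1*2 = 2.
Iteration 2: components of {Seal} -> Cap = 2*2 = 4, Frame = 2*2 = 4.
Iteration 3: components of {Cap,Frame} -> Washer = 4*3 = 12.
Iteration 4: no further components; recursion stops.
SUM(total) = 1 + 2 + 4 + 4 + 12 = 23.

23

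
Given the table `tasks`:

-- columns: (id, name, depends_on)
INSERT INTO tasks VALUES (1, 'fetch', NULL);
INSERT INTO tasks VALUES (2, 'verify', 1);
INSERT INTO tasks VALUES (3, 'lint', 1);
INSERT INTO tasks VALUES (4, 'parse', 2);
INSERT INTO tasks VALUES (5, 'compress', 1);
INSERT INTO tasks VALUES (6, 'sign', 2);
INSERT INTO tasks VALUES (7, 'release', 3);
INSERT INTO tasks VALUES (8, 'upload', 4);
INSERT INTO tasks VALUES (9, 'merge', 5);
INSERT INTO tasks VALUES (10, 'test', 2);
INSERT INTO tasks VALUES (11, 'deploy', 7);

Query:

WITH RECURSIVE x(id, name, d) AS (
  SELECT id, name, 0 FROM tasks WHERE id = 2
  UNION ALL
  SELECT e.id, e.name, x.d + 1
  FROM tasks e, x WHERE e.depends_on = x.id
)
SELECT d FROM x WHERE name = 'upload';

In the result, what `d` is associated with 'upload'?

2

Base: id=2 (verify) at d 0.
Iteration 1: rows with depends_on in {2} -> parse (id 4, d 1), sign (id 6, d 1), test (id 10, d 1).
Iteration 2: rows with depends_on in {4,6,10} -> upload (id 8, d 2).
Iteration 3: no rows with depends_on in {8}; recursion stops.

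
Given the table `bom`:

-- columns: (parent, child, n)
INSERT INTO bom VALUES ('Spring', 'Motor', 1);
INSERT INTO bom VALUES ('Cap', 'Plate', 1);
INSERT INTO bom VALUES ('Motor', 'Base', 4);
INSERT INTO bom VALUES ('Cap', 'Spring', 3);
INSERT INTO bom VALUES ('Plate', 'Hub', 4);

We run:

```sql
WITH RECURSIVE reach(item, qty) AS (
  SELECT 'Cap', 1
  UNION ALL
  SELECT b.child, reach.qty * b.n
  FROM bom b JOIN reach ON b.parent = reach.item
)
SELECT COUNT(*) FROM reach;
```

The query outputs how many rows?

Base: (Cap, qty=1).
Iteration 1: components of {Cap} -> Plate = 1*1 = 1, Spring = 1*3 = 3.
Iteration 2: components of {Plate,Spring} -> Hub = 1*4 = 4, Motor = 3*1 = 3.
Iteration 3: components of {Hub,Motor} -> Base = 3*4 = 12.
Iteration 4: no further components; recursion stops.
Total rows emitted: 6.

6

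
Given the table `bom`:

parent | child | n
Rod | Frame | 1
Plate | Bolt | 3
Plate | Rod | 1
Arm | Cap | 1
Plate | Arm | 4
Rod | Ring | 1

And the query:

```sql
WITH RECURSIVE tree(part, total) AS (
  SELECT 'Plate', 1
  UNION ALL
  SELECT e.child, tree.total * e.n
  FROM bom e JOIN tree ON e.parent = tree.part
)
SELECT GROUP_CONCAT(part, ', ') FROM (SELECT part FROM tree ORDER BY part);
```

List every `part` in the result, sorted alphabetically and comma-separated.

Arm, Bolt, Cap, Frame, Plate, Ring, Rod

Base: (Plate, total=1).
Iteration 1: components of {Plate} -> Arm = 1*4 = 4, Bolt = 1*3 = 3, Rod = 1*1 = 1.
Iteration 2: components of {Arm,Bolt,Rod} -> Cap = 4*1 = 4, Frame = 1*1 = 1, Ring = 1*1 = 1.
Iteration 3: no further components; recursion stops.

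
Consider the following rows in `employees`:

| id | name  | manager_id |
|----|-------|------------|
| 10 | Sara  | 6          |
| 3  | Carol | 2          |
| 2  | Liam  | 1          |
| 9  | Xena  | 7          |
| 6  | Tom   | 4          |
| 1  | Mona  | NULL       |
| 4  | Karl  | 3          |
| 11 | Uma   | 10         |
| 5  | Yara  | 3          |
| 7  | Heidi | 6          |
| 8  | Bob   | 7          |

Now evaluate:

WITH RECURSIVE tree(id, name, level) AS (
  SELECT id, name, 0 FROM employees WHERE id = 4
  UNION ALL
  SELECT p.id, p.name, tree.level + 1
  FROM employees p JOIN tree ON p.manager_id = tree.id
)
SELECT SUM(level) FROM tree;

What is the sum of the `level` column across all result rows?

Base: id=4 (Karl) at level 0.
Iteration 1: rows with manager_id in {4} -> Tom (id 6, level 1).
Iteration 2: rows with manager_id in {6} -> Heidi (id 7, level 2), Sara (id 10, level 2).
Iteration 3: rows with manager_id in {7,10} -> Bob (id 8, level 3), Xena (id 9, level 3), Uma (id 11, level 3).
Iteration 4: no rows with manager_id in {8,9,11}; recursion stops.
SUM(level) = 0 + 1 + 2 + 2 + 3 + 3 + 3 = 14.

14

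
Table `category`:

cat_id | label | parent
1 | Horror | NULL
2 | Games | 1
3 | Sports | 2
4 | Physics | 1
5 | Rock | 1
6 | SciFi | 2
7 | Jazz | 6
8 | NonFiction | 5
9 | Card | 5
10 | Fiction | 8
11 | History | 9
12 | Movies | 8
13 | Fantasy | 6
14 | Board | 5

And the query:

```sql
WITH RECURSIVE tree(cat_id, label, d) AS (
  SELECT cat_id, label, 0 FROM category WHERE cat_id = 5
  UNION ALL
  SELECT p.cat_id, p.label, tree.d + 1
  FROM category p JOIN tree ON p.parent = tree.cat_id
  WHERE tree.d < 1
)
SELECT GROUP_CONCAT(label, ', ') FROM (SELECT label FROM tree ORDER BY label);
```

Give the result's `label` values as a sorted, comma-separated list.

Board, Card, NonFiction, Rock

Base: cat_id=5 (Rock) at d 0.
Iteration 1: rows with parent in {5} -> NonFiction (id 8, d 1), Card (id 9, d 1), Board (id 14, d 1).
Iteration 2: d < 1 fails for all current rows; recursion stops.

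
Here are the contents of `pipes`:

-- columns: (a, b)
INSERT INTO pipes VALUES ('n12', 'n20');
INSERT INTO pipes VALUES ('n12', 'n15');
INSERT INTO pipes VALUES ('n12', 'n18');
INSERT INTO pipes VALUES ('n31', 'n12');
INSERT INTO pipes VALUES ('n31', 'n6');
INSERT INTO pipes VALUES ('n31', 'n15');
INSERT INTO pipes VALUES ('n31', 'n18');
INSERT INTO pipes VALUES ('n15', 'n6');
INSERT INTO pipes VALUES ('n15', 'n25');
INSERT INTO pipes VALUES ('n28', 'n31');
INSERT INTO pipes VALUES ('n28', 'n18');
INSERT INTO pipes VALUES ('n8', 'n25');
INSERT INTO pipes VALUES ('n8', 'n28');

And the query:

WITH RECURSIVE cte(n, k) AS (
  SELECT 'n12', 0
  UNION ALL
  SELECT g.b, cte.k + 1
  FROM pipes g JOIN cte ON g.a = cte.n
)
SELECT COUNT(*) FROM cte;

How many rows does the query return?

6

Base: (n12, k=0).
Iteration 1: edges from {n12} -> (n15, k=1), (n18, k=1), (n20, k=1).
Iteration 2: edges from {n15,n18,n20} -> (n25, k=2), (n6, k=2).
Iteration 3: no outgoing edges from {n25,n6}; recursion stops.
Total rows emitted: 6.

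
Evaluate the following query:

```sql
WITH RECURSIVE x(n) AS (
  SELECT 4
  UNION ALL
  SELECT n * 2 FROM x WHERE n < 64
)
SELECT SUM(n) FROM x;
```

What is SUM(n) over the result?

Base: n=4.
Iteration 1: 4 < 64 holds -> n = 4 * 2 = 8.
Iteration 2: 8 < 64 holds -> n = 8 * 2 = 16.
Iteration 3: 16 < 64 holds -> n = 16 * 2 = 32.
Iteration 4: 32 < 64 holds -> n = 32 * 2 = 64.
Iteration 5: 64 < 64 fails; recursion stops.
SUM(n) = 4 + 8 + 16 + 32 + 64 = 124.

124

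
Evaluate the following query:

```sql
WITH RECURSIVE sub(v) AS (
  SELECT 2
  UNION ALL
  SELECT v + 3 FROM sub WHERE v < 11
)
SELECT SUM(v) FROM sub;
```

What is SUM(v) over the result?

Base: v=2.
Iteration 1: 2 < 11 holds -> v = 2 + 3 = 5.
Iteration 2: 5 < 11 holds -> v = 5 + 3 = 8.
Iteration 3: 8 < 11 holds -> v = 8 + 3 = 11.
Iteration 4: 11 < 11 fails; recursion stops.
SUM(v) = 2 + 5 + 8 + 11 = 26.

26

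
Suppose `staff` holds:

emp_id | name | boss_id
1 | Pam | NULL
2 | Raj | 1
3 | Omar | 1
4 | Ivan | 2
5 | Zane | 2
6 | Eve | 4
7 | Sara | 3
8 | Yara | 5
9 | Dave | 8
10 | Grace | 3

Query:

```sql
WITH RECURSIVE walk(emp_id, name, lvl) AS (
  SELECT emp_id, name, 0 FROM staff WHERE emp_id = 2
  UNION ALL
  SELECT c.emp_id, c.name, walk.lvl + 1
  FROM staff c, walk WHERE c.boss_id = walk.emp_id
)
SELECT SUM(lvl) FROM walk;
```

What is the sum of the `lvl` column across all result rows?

9

Base: emp_id=2 (Raj) at lvl 0.
Iteration 1: rows with boss_id in {2} -> Ivan (id 4, lvl 1), Zane (id 5, lvl 1).
Iteration 2: rows with boss_id in {4,5} -> Eve (id 6, lvl 2), Yara (id 8, lvl 2).
Iteration 3: rows with boss_id in {6,8} -> Dave (id 9, lvl 3).
Iteration 4: no rows with boss_id in {9}; recursion stops.
SUM(lvl) = 0 + 1 + 1 + 2 + 2 + 3 = 9.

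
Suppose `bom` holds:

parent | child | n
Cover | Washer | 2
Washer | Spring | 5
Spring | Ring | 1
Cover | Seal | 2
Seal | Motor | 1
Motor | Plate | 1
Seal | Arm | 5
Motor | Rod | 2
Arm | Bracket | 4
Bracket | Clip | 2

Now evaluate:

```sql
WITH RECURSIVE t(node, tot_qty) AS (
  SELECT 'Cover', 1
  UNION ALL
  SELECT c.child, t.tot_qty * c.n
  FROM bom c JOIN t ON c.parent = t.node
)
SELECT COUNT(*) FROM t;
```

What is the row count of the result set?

Base: (Cover, tot_qty=1).
Iteration 1: components of {Cover} -> Seal = 1*2 = 2, Washer = 1*2 = 2.
Iteration 2: components of {Seal,Washer} -> Arm = 2*5 = 10, Motor = 2*1 = 2, Spring = 2*5 = 10.
Iteration 3: components of {Arm,Motor,Spring} -> Bracket = 10*4 = 40, Plate = 2*1 = 2, Ring = 10*1 = 10, Rod = 2*2 = 4.
Iteration 4: components of {Bracket,Plate,Ring,Rod} -> Clip = 40*2 = 80.
Iteration 5: no further components; recursion stops.
Total rows emitted: 11.

11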